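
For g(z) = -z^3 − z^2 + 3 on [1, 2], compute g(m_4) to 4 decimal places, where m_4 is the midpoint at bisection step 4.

-0.0847

g(1.5) = -2.625 < 0, so the root lies in [1, 1.5]
g(1.25) = -0.515625 < 0, so the root lies in [1, 1.25]
g(1.125) = 0.310547 > 0, so the root lies in [1.125, 1.25]
g(1.1875) = -0.0847 < 0, so the root lies in [1.125, 1.1875]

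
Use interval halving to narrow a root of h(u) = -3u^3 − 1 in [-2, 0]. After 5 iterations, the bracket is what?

[-0.75, -0.6875]

midpoint -1: h = 2 > 0 → [-1, 0]
midpoint -0.5: h = -0.625 < 0 → [-1, -0.5]
midpoint -0.75: h = 0.265625 > 0 → [-0.75, -0.5]
midpoint -0.625: h = -0.2676 < 0 → [-0.75, -0.625]
midpoint -0.6875: h = -0.0251 < 0 → [-0.75, -0.6875]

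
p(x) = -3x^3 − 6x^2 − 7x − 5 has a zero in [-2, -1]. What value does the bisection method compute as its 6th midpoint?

p(-1.5) = 2.125 > 0, so the root lies in [-1.5, -1]
p(-1.25) = 0.234375 > 0, so the root lies in [-1.25, -1]
p(-1.125) = -0.447266 < 0, so the root lies in [-1.25, -1.125]
p(-1.1875) = -0.1248 < 0, so the root lies in [-1.25, -1.1875]
p(-1.21875) = 0.05 > 0, so the root lies in [-1.21875, -1.1875]
p(-1.203125) = -0.0386 < 0, so the root lies in [-1.21875, -1.203125]

-1.203125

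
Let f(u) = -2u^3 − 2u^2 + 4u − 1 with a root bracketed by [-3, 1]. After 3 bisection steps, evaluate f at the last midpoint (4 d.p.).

u = -1 gives f = -5, negative; keep [-3, -1]
u = -2 gives f = -1, negative; keep [-3, -2]
u = -2.5 gives f = 7.75, positive; keep [-2.5, -2]

7.7500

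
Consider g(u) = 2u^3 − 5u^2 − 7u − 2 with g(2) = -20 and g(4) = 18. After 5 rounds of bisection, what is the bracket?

u = 3 gives g = -14, negative; keep [3, 4]
u = 3.5 gives g = -2, negative; keep [3.5, 4]
u = 3.75 gives g = 6.90625, positive; keep [3.5, 3.75]
u = 3.625 gives g = 2.1914, positive; keep [3.5, 3.625]
u = 3.5625 gives g = 0.0317, positive; keep [3.5, 3.5625]

[3.5, 3.5625]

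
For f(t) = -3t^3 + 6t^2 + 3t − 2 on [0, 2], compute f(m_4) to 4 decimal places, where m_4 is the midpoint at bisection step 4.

-0.1895

midpoint 1: f = 4 > 0 → [0, 1]
midpoint 0.5: f = 0.625 > 0 → [0, 0.5]
midpoint 0.25: f = -0.921875 < 0 → [0.25, 0.5]
midpoint 0.375: f = -0.1895 < 0 → [0.375, 0.5]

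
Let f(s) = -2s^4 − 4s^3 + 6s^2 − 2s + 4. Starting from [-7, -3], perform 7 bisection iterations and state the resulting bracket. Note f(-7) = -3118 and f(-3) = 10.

s = -5 gives f = -586, negative; keep [-5, -3]
s = -4 gives f = -148, negative; keep [-4, -3]
s = -3.5 gives f = -44.125, negative; keep [-3.5, -3]
s = -3.25 gives f = -11.9453, negative; keep [-3.25, -3]
s = -3.125 gives f = 0.1792, positive; keep [-3.25, -3.125]
s = -3.1875 gives f = -5.5796, negative; keep [-3.1875, -3.125]
s = -3.15625 gives f = -2.6263, negative; keep [-3.15625, -3.125]

[-3.15625, -3.125]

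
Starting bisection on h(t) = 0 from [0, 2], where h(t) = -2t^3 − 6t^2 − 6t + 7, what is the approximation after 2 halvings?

t = 1 gives h = -7, negative; keep [0, 1]
t = 0.5 gives h = 2.25, positive; keep [0.5, 1]

0.5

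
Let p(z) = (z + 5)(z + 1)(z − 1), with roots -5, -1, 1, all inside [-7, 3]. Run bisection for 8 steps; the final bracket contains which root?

p(-2) = 9 > 0, so the root lies in [-7, -2]
p(-4.5) = 9.625 > 0, so the root lies in [-7, -4.5]
p(-5.75) = -24.046875 < 0, so the root lies in [-5.75, -4.5]
p(-5.125) = -3.1582 < 0, so the root lies in [-5.125, -4.5]
p(-4.8125) = 4.155 > 0, so the root lies in [-5.125, -4.8125]
p(-4.96875) = 0.7403 > 0, so the root lies in [-5.125, -4.96875]
p(-5.046875) = -1.1471 < 0, so the root lies in [-5.046875, -4.96875]
p(-5.0078125) = -0.1881 < 0, so the root lies in [-5.0078125, -4.96875]

-5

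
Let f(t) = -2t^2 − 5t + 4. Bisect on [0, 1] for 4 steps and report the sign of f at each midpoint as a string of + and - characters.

m = 0.5, f(m) = 1 (+); new bracket [0.5, 1]
m = 0.75, f(m) = -0.875 (−); new bracket [0.5, 0.75]
m = 0.625, f(m) = 0.09375 (+); new bracket [0.625, 0.75]
m = 0.6875, f(m) = -0.3828 (−); new bracket [0.625, 0.6875]

+-+-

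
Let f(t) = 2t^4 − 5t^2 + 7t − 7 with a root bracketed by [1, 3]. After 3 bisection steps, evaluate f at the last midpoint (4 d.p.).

-1.1797

midpoint 2: f = 19 > 0 → [1, 2]
midpoint 1.5: f = 2.375 > 0 → [1, 1.5]
midpoint 1.25: f = -1.179688 < 0 → [1.25, 1.5]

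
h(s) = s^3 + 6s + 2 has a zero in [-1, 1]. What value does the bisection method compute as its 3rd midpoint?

s = 0 gives h = 2, positive; keep [-1, 0]
s = -0.5 gives h = -1.125, negative; keep [-0.5, 0]
s = -0.25 gives h = 0.484375, positive; keep [-0.5, -0.25]

-0.25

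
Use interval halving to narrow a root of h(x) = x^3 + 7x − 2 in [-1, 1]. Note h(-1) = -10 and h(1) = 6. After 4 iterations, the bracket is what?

[0.25, 0.375]

midpoint 0: h = -2 < 0 → [0, 1]
midpoint 0.5: h = 1.625 > 0 → [0, 0.5]
midpoint 0.25: h = -0.234375 < 0 → [0.25, 0.5]
midpoint 0.375: h = 0.6777 > 0 → [0.25, 0.375]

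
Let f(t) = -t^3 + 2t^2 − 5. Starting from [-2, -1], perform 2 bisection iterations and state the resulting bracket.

m = -1.5, f(m) = 2.875 (+); new bracket [-1.5, -1]
m = -1.25, f(m) = 0.078125 (+); new bracket [-1.25, -1]

[-1.25, -1]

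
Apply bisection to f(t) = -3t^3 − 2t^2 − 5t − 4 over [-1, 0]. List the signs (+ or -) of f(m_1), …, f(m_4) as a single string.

--++

midpoint -0.5: f = -1.625 < 0 → [-1, -0.5]
midpoint -0.75: f = -0.109375 < 0 → [-1, -0.75]
midpoint -0.875: f = 0.853516 > 0 → [-0.875, -0.75]
midpoint -0.8125: f = 0.3513 > 0 → [-0.8125, -0.75]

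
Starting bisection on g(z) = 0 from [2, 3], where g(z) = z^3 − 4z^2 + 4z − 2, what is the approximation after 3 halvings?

2.875

m = 2.5, g(m) = -1.375 (−); new bracket [2.5, 3]
m = 2.75, g(m) = -0.453125 (−); new bracket [2.75, 3]
m = 2.875, g(m) = 0.201172 (+); new bracket [2.75, 2.875]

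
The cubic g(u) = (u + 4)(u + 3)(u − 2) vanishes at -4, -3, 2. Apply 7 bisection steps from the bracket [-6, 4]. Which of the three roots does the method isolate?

g(-1) = -18 < 0, so the root lies in [-1, 4]
g(1.5) = -12.375 < 0, so the root lies in [1.5, 4]
g(2.75) = 29.109375 > 0, so the root lies in [1.5, 2.75]
g(2.125) = 3.9238 > 0, so the root lies in [1.5, 2.125]
g(1.8125) = -5.2449 < 0, so the root lies in [1.8125, 2.125]
g(1.96875) = -0.9268 < 0, so the root lies in [1.96875, 2.125]
g(2.046875) = 1.4305 > 0, so the root lies in [1.96875, 2.046875]

2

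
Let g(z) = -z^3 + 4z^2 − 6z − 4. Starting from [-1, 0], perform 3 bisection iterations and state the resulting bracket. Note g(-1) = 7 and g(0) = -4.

m = -0.5, g(m) = 0.125 (+); new bracket [-0.5, 0]
m = -0.25, g(m) = -2.234375 (−); new bracket [-0.5, -0.25]
m = -0.375, g(m) = -1.134766 (−); new bracket [-0.5, -0.375]

[-0.5, -0.375]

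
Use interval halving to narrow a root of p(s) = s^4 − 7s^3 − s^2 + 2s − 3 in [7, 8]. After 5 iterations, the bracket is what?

p(7.5) = 166.6875 > 0, so the root lies in [7, 7.5]
p(7.25) = 54.207031 > 0, so the root lies in [7, 7.25]
p(7.125) = 5.69751 > 0, so the root lies in [7, 7.125]
p(7.0625) = -16.737 < 0, so the root lies in [7.0625, 7.125]
p(7.09375) = -5.6682 < 0, so the root lies in [7.09375, 7.125]

[7.09375, 7.125]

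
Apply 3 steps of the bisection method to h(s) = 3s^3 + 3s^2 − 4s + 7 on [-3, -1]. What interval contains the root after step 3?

[-2.25, -2]

midpoint -2: h = 3 > 0 → [-3, -2]
midpoint -2.5: h = -11.125 < 0 → [-2.5, -2]
midpoint -2.25: h = -2.984375 < 0 → [-2.25, -2]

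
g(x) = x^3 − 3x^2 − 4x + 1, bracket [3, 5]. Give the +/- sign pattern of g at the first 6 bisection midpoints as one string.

+----+

g(4) = 1 > 0, so the root lies in [3, 4]
g(3.5) = -6.875 < 0, so the root lies in [3.5, 4]
g(3.75) = -3.453125 < 0, so the root lies in [3.75, 4]
g(3.875) = -1.3613 < 0, so the root lies in [3.875, 4]
g(3.9375) = -0.2151 < 0, so the root lies in [3.9375, 4]
g(3.96875) = 0.3838 > 0, so the root lies in [3.9375, 3.96875]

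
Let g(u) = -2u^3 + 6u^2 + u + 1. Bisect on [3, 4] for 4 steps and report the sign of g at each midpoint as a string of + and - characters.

g(3.5) = -7.75 < 0, so the root lies in [3, 3.5]
g(3.25) = -1.03125 < 0, so the root lies in [3, 3.25]
g(3.125) = 1.683594 > 0, so the root lies in [3.125, 3.25]
g(3.1875) = 0.3774 > 0, so the root lies in [3.1875, 3.25]

--++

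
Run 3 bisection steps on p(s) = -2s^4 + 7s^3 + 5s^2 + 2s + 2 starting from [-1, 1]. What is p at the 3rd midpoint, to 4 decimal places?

s = 0 gives p = 2, positive; keep [-1, 0]
s = -0.5 gives p = 1.25, positive; keep [-1, -0.5]
s = -0.75 gives p = -0.273438, negative; keep [-0.75, -0.5]

-0.2734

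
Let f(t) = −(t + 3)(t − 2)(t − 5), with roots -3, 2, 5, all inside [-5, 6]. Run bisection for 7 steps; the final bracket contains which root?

-3

t = 0.5 gives f = -23.625, negative; keep [-5, 0.5]
t = -2.25 gives f = -23.109375, negative; keep [-5, -2.25]
t = -3.625 gives f = 30.322266, positive; keep [-3.625, -2.25]
t = -2.9375 gives f = -2.4495, negative; keep [-3.625, -2.9375]
t = -3.28125 gives f = 12.3006, positive; keep [-3.28125, -2.9375]
t = -3.109375 gives f = 4.5318, positive; keep [-3.109375, -2.9375]
t = -3.0234375 gives f = 0.9447, positive; keep [-3.0234375, -2.9375]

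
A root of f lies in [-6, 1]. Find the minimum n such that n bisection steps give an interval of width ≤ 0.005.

11

Width after n steps is 7/2^n. Need 2^n ≥ 7/0.005 = 1400.
2^10 = 1024 < 1400 ≤ 2^11 = 2048, so n = 11.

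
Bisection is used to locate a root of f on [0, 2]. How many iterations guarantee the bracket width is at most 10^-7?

25

Width after n steps is 2/2^n. Need 2^n ≥ 2/10^-7 = 20000000.
2^24 = 16777216 < 20000000 ≤ 2^25 = 33554432, so n = 25.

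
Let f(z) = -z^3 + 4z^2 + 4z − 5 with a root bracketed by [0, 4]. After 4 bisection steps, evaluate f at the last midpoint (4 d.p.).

-0.1719

m = 2, f(m) = 11 (+); new bracket [0, 2]
m = 1, f(m) = 2 (+); new bracket [0, 1]
m = 0.5, f(m) = -2.125 (−); new bracket [0.5, 1]
m = 0.75, f(m) = -0.1719 (−); new bracket [0.75, 1]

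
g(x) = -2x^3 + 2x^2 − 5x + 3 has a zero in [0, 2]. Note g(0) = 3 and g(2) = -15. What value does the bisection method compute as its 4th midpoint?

0.625

g(1) = -2 < 0, so the root lies in [0, 1]
g(0.5) = 0.75 > 0, so the root lies in [0.5, 1]
g(0.75) = -0.46875 < 0, so the root lies in [0.5, 0.75]
g(0.625) = 0.168 > 0, so the root lies in [0.625, 0.75]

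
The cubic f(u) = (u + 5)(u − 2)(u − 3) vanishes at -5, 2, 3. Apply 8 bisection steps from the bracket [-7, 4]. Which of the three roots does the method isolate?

midpoint -1.5: f = 55.125 > 0 → [-7, -1.5]
midpoint -4.25: f = 33.984375 > 0 → [-7, -4.25]
midpoint -5.625: f = -41.103516 < 0 → [-5.625, -4.25]
midpoint -4.9375: f = 3.4417 > 0 → [-5.625, -4.9375]
midpoint -5.28125: f = -16.9588 < 0 → [-5.28125, -4.9375]
midpoint -5.109375: f = -6.3058 < 0 → [-5.109375, -4.9375]
midpoint -5.0234375: f = -1.3208 < 0 → [-5.0234375, -4.9375]
midpoint -4.98046875: f = 1.088 > 0 → [-5.0234375, -4.98046875]

-5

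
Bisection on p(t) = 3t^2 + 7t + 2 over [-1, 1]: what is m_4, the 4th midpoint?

p(0) = 2 > 0, so the root lies in [-1, 0]
p(-0.5) = -0.75 < 0, so the root lies in [-0.5, 0]
p(-0.25) = 0.4375 > 0, so the root lies in [-0.5, -0.25]
p(-0.375) = -0.2031 < 0, so the root lies in [-0.375, -0.25]

-0.375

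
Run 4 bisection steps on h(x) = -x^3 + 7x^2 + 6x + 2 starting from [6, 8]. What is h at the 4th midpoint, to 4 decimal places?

h(7) = 44 > 0, so the root lies in [7, 8]
h(7.5) = 18.875 > 0, so the root lies in [7.5, 8]
h(7.75) = 3.453125 > 0, so the root lies in [7.75, 8]
h(7.875) = -5.0137 < 0, so the root lies in [7.75, 7.875]

-5.0137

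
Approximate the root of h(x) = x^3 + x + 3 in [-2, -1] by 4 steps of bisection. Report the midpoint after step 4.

-1.1875

x = -1.5 gives h = -1.875, negative; keep [-1.5, -1]
x = -1.25 gives h = -0.203125, negative; keep [-1.25, -1]
x = -1.125 gives h = 0.451172, positive; keep [-1.25, -1.125]
x = -1.1875 gives h = 0.1379, positive; keep [-1.25, -1.1875]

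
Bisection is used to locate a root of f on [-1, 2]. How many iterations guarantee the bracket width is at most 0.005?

Width after n steps is 3/2^n. Need 2^n ≥ 3/0.005 = 600.
2^9 = 512 < 600 ≤ 2^10 = 1024, so n = 10.

10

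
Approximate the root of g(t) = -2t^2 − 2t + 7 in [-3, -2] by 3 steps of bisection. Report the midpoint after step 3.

-2.375

midpoint -2.5: g = -0.5 < 0 → [-2.5, -2]
midpoint -2.25: g = 1.375 > 0 → [-2.5, -2.25]
midpoint -2.375: g = 0.46875 > 0 → [-2.5, -2.375]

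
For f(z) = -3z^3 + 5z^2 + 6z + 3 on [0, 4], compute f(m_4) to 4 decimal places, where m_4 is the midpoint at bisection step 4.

-5.0781

z = 2 gives f = 11, positive; keep [2, 4]
z = 3 gives f = -15, negative; keep [2, 3]
z = 2.5 gives f = 2.375, positive; keep [2.5, 3]
z = 2.75 gives f = -5.0781, negative; keep [2.5, 2.75]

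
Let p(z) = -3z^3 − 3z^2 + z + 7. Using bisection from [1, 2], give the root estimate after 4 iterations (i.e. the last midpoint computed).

m = 1.5, p(m) = -8.375 (−); new bracket [1, 1.5]
m = 1.25, p(m) = -2.296875 (−); new bracket [1, 1.25]
m = 1.125, p(m) = 0.056641 (+); new bracket [1.125, 1.25]
m = 1.1875, p(m) = -1.0667 (−); new bracket [1.125, 1.1875]

1.1875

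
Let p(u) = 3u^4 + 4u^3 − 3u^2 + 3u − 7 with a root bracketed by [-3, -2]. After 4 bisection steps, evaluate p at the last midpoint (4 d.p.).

-1.0949

p(-2.5) = 21.4375 > 0, so the root lies in [-2.5, -2]
p(-2.25) = 2.386719 > 0, so the root lies in [-2.25, -2]
p(-2.125) = -4.13208 < 0, so the root lies in [-2.25, -2.125]
p(-2.1875) = -1.0949 < 0, so the root lies in [-2.25, -2.1875]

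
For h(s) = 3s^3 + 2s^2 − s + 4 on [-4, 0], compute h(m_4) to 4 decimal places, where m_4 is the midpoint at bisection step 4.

m = -2, h(m) = -10 (−); new bracket [-2, 0]
m = -1, h(m) = 4 (+); new bracket [-2, -1]
m = -1.5, h(m) = -0.125 (−); new bracket [-1.5, -1]
m = -1.25, h(m) = 2.5156 (+); new bracket [-1.5, -1.25]

2.5156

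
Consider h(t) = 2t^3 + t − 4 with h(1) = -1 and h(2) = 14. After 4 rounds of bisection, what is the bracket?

midpoint 1.5: h = 4.25 > 0 → [1, 1.5]
midpoint 1.25: h = 1.15625 > 0 → [1, 1.25]
midpoint 1.125: h = -0.027344 < 0 → [1.125, 1.25]
midpoint 1.1875: h = 0.5366 > 0 → [1.125, 1.1875]

[1.125, 1.1875]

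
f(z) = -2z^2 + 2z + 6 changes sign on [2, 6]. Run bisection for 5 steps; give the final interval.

[2.25, 2.375]

m = 4, f(m) = -18 (−); new bracket [2, 4]
m = 3, f(m) = -6 (−); new bracket [2, 3]
m = 2.5, f(m) = -1.5 (−); new bracket [2, 2.5]
m = 2.25, f(m) = 0.375 (+); new bracket [2.25, 2.5]
m = 2.375, f(m) = -0.5312 (−); new bracket [2.25, 2.375]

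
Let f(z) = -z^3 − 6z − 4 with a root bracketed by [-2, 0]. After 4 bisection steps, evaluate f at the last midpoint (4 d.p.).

f(-1) = 3 > 0, so the root lies in [-1, 0]
f(-0.5) = -0.875 < 0, so the root lies in [-1, -0.5]
f(-0.75) = 0.921875 > 0, so the root lies in [-0.75, -0.5]
f(-0.625) = -0.0059 < 0, so the root lies in [-0.75, -0.625]

-0.0059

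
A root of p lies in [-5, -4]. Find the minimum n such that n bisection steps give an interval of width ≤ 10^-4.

14

Width after n steps is 1/2^n. Need 2^n ≥ 1/10^-4 = 10000.
2^13 = 8192 < 10000 ≤ 2^14 = 16384, so n = 14.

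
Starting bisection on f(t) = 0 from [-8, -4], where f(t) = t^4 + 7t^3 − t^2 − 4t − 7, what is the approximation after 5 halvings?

-7.125

m = -6, f(m) = -235 (−); new bracket [-8, -6]
m = -7, f(m) = -28 (−); new bracket [-8, -7]
m = -7.5, f(m) = 177.6875 (+); new bracket [-7.5, -7]
m = -7.25, f(m) = 64.707 (+); new bracket [-7.25, -7]
m = -7.125, f(m) = 15.9475 (+); new bracket [-7.125, -7]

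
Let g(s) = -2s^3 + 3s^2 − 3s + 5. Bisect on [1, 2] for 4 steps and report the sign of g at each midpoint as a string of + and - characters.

+--+

midpoint 1.5: g = 0.5 > 0 → [1.5, 2]
midpoint 1.75: g = -1.78125 < 0 → [1.5, 1.75]
midpoint 1.625: g = -0.535156 < 0 → [1.5, 1.625]
midpoint 1.5625: g = 0.0073 > 0 → [1.5625, 1.625]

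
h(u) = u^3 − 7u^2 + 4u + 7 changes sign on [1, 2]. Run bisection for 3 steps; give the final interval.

[1.5, 1.625]

u = 1.5 gives h = 0.625, positive; keep [1.5, 2]
u = 1.75 gives h = -2.078125, negative; keep [1.5, 1.75]
u = 1.625 gives h = -0.693359, negative; keep [1.5, 1.625]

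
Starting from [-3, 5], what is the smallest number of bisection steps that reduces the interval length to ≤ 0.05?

Width after n steps is 8/2^n. Need 2^n ≥ 8/0.05 = 160.
2^7 = 128 < 160 ≤ 2^8 = 256, so n = 8.

8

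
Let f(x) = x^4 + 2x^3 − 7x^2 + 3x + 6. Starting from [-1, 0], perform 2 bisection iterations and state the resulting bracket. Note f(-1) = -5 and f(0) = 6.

[-0.75, -0.5]

midpoint -0.5: f = 2.5625 > 0 → [-1, -0.5]
midpoint -0.75: f = -0.714844 < 0 → [-0.75, -0.5]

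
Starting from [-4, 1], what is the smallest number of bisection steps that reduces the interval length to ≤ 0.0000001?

Width after n steps is 5/2^n. Need 2^n ≥ 5/0.0000001 = 50000000.
2^25 = 33554432 < 50000000 ≤ 2^26 = 67108864, so n = 26.

26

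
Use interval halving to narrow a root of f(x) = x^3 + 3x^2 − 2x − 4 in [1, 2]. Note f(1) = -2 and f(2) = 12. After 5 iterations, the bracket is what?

[1.21875, 1.25]

f(1.5) = 3.125 > 0, so the root lies in [1, 1.5]
f(1.25) = 0.140625 > 0, so the root lies in [1, 1.25]
f(1.125) = -1.029297 < 0, so the root lies in [1.125, 1.25]
f(1.1875) = -0.47 < 0, so the root lies in [1.1875, 1.25]
f(1.21875) = -0.1712 < 0, so the root lies in [1.21875, 1.25]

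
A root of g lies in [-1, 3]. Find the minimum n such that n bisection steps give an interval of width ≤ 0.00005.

Width after n steps is 4/2^n. Need 2^n ≥ 4/0.00005 = 80000.
2^16 = 65536 < 80000 ≤ 2^17 = 131072, so n = 17.

17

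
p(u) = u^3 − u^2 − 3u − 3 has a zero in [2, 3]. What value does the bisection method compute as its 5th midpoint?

p(2.5) = -1.125 < 0, so the root lies in [2.5, 3]
p(2.75) = 1.984375 > 0, so the root lies in [2.5, 2.75]
p(2.625) = 0.322266 > 0, so the root lies in [2.5, 2.625]
p(2.5625) = -0.4275 < 0, so the root lies in [2.5625, 2.625]
p(2.59375) = -0.0592 < 0, so the root lies in [2.59375, 2.625]

2.59375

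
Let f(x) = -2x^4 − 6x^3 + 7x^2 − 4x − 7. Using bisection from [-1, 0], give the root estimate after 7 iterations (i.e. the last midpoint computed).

x = -0.5 gives f = -2.625, negative; keep [-1, -0.5]
x = -0.75 gives f = 1.835938, positive; keep [-0.75, -0.5]
x = -0.625 gives f = -0.605957, negative; keep [-0.75, -0.625]
x = -0.6875 gives f = 0.5615, positive; keep [-0.6875, -0.625]
x = -0.65625 gives f = -0.0356, negative; keep [-0.6875, -0.65625]
x = -0.671875 gives f = 0.2596, positive; keep [-0.671875, -0.65625]
x = -0.6640625 gives f = 0.1112, positive; keep [-0.6640625, -0.65625]

-0.6640625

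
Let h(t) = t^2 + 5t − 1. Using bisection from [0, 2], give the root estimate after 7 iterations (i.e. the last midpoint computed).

h(1) = 5 > 0, so the root lies in [0, 1]
h(0.5) = 1.75 > 0, so the root lies in [0, 0.5]
h(0.25) = 0.3125 > 0, so the root lies in [0, 0.25]
h(0.125) = -0.3594 < 0, so the root lies in [0.125, 0.25]
h(0.1875) = -0.0273 < 0, so the root lies in [0.1875, 0.25]
h(0.21875) = 0.1416 > 0, so the root lies in [0.1875, 0.21875]
h(0.203125) = 0.0569 > 0, so the root lies in [0.1875, 0.203125]

0.203125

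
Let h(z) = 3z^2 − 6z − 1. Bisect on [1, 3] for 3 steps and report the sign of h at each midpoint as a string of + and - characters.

h(2) = -1 < 0, so the root lies in [2, 3]
h(2.5) = 2.75 > 0, so the root lies in [2, 2.5]
h(2.25) = 0.6875 > 0, so the root lies in [2, 2.25]

-++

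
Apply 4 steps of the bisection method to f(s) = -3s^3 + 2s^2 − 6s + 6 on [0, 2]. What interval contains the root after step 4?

[0.875, 1]

m = 1, f(m) = -1 (−); new bracket [0, 1]
m = 0.5, f(m) = 3.125 (+); new bracket [0.5, 1]
m = 0.75, f(m) = 1.359375 (+); new bracket [0.75, 1]
m = 0.875, f(m) = 0.2715 (+); new bracket [0.875, 1]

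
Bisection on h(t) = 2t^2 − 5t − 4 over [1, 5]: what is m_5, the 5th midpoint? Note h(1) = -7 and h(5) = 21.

m = 3, h(m) = -1 (−); new bracket [3, 5]
m = 4, h(m) = 8 (+); new bracket [3, 4]
m = 3.5, h(m) = 3 (+); new bracket [3, 3.5]
m = 3.25, h(m) = 0.875 (+); new bracket [3, 3.25]
m = 3.125, h(m) = -0.0938 (−); new bracket [3.125, 3.25]

3.125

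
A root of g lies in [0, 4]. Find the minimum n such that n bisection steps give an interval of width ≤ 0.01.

9

Width after n steps is 4/2^n. Need 2^n ≥ 4/0.01 = 400.
2^8 = 256 < 400 ≤ 2^9 = 512, so n = 9.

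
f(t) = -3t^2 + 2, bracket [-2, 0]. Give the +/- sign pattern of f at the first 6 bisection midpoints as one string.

-++-+-

f(-1) = -1 < 0, so the root lies in [-1, 0]
f(-0.5) = 1.25 > 0, so the root lies in [-1, -0.5]
f(-0.75) = 0.3125 > 0, so the root lies in [-1, -0.75]
f(-0.875) = -0.2969 < 0, so the root lies in [-0.875, -0.75]
f(-0.8125) = 0.0195 > 0, so the root lies in [-0.875, -0.8125]
f(-0.84375) = -0.1357 < 0, so the root lies in [-0.84375, -0.8125]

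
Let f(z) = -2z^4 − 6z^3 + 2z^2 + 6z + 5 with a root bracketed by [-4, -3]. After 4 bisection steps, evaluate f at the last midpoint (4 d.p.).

1.7924

z = -3.5 gives f = -34.375, negative; keep [-3.5, -3]
z = -3.25 gives f = -10.539062, negative; keep [-3.25, -3]
z = -3.125 gives f = -1.848145, negative; keep [-3.125, -3]
z = -3.0625 gives f = 1.7924, positive; keep [-3.125, -3.0625]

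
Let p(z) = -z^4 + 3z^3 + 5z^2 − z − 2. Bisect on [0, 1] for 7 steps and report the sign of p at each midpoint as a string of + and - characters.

m = 0.5, p(m) = -0.9375 (−); new bracket [0.5, 1]
m = 0.75, p(m) = 1.011719 (+); new bracket [0.5, 0.75]
m = 0.625, p(m) = -0.092041 (−); new bracket [0.625, 0.75]
m = 0.6875, p(m) = 0.4272 (+); new bracket [0.625, 0.6875]
m = 0.65625, p(m) = 0.1595 (+); new bracket [0.625, 0.65625]
m = 0.640625, p(m) = 0.0317 (+); new bracket [0.625, 0.640625]
m = 0.6328125, p(m) = -0.0307 (−); new bracket [0.6328125, 0.640625]

-+-+++-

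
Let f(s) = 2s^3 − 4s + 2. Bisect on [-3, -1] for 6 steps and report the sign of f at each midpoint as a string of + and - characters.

-+--++

midpoint -2: f = -6 < 0 → [-2, -1]
midpoint -1.5: f = 1.25 > 0 → [-2, -1.5]
midpoint -1.75: f = -1.71875 < 0 → [-1.75, -1.5]
midpoint -1.625: f = -0.082 < 0 → [-1.625, -1.5]
midpoint -1.5625: f = 0.6206 > 0 → [-1.625, -1.5625]
midpoint -1.59375: f = 0.2786 > 0 → [-1.625, -1.59375]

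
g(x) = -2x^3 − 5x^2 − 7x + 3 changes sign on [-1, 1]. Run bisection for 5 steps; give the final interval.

[0.3125, 0.375]

g(0) = 3 > 0, so the root lies in [0, 1]
g(0.5) = -2 < 0, so the root lies in [0, 0.5]
g(0.25) = 0.90625 > 0, so the root lies in [0.25, 0.5]
g(0.375) = -0.4336 < 0, so the root lies in [0.25, 0.375]
g(0.3125) = 0.2632 > 0, so the root lies in [0.3125, 0.375]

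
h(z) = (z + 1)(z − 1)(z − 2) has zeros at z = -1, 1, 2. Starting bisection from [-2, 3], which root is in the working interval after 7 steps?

-1

m = 0.5, h(m) = 1.125 (+); new bracket [-2, 0.5]
m = -0.75, h(m) = 1.203125 (+); new bracket [-2, -0.75]
m = -1.375, h(m) = -3.005859 (−); new bracket [-1.375, -0.75]
m = -1.0625, h(m) = -0.3948 (−); new bracket [-1.0625, -0.75]
m = -0.90625, h(m) = 0.5194 (+); new bracket [-1.0625, -0.90625]
m = -0.984375, h(m) = 0.0925 (+); new bracket [-1.0625, -0.984375]
m = -1.0234375, h(m) = -0.1434 (−); new bracket [-1.0234375, -0.984375]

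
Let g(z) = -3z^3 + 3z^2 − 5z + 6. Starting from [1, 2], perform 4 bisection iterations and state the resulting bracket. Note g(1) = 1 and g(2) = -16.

z = 1.5 gives g = -4.875, negative; keep [1, 1.5]
z = 1.25 gives g = -1.421875, negative; keep [1, 1.25]
z = 1.125 gives g = -0.099609, negative; keep [1, 1.125]
z = 1.0625 gives g = 0.4758, positive; keep [1.0625, 1.125]

[1.0625, 1.125]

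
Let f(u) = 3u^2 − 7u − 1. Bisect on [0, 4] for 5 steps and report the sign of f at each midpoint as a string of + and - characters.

-++--

f(2) = -3 < 0, so the root lies in [2, 4]
f(3) = 5 > 0, so the root lies in [2, 3]
f(2.5) = 0.25 > 0, so the root lies in [2, 2.5]
f(2.25) = -1.5625 < 0, so the root lies in [2.25, 2.5]
f(2.375) = -0.7031 < 0, so the root lies in [2.375, 2.5]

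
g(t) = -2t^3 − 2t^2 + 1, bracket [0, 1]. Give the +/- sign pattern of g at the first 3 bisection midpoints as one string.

+--

midpoint 0.5: g = 0.25 > 0 → [0.5, 1]
midpoint 0.75: g = -0.96875 < 0 → [0.5, 0.75]
midpoint 0.625: g = -0.269531 < 0 → [0.5, 0.625]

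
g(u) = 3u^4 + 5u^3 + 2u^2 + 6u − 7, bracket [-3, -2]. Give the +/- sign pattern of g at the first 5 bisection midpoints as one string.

+++-+

g(-2.5) = 29.5625 > 0, so the root lies in [-2.5, -2]
g(-2.25) = 9.558594 > 0, so the root lies in [-2.25, -2]
g(-2.125) = 2.475342 > 0, so the root lies in [-2.125, -2]
g(-2.0625) = -0.4484 < 0, so the root lies in [-2.125, -2.0625]
g(-2.09375) = 0.9651 > 0, so the root lies in [-2.09375, -2.0625]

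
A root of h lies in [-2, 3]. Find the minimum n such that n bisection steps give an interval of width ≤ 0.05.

Width after n steps is 5/2^n. Need 2^n ≥ 5/0.05 = 100.
2^6 = 64 < 100 ≤ 2^7 = 128, so n = 7.

7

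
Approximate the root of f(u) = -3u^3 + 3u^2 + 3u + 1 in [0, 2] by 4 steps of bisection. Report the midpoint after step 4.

m = 1, f(m) = 4 (+); new bracket [1, 2]
m = 1.5, f(m) = 2.125 (+); new bracket [1.5, 2]
m = 1.75, f(m) = -0.640625 (−); new bracket [1.5, 1.75]
m = 1.625, f(m) = 0.9238 (+); new bracket [1.625, 1.75]

1.625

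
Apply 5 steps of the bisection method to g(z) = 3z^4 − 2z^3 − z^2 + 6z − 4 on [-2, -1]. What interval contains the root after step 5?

[-1.34375, -1.3125]

midpoint -1.5: g = 6.6875 > 0 → [-1.5, -1]
midpoint -1.25: g = -1.832031 < 0 → [-1.5, -1.25]
midpoint -1.375: g = 1.781982 > 0 → [-1.375, -1.25]
midpoint -1.3125: g = -0.173 < 0 → [-1.375, -1.3125]
midpoint -1.34375: g = 0.7658 > 0 → [-1.34375, -1.3125]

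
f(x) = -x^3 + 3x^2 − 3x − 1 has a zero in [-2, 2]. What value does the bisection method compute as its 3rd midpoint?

-0.5

f(0) = -1 < 0, so the root lies in [-2, 0]
f(-1) = 6 > 0, so the root lies in [-1, 0]
f(-0.5) = 1.375 > 0, so the root lies in [-0.5, 0]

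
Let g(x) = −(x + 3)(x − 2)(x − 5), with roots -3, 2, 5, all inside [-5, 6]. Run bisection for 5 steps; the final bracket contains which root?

-3

g(0.5) = -23.625 < 0, so the root lies in [-5, 0.5]
g(-2.25) = -23.109375 < 0, so the root lies in [-5, -2.25]
g(-3.625) = 30.322266 > 0, so the root lies in [-3.625, -2.25]
g(-2.9375) = -2.4495 < 0, so the root lies in [-3.625, -2.9375]
g(-3.28125) = 12.3006 > 0, so the root lies in [-3.28125, -2.9375]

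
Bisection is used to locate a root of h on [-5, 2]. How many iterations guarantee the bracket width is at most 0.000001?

Width after n steps is 7/2^n. Need 2^n ≥ 7/0.000001 = 7000000.
2^22 = 4194304 < 7000000 ≤ 2^23 = 8388608, so n = 23.

23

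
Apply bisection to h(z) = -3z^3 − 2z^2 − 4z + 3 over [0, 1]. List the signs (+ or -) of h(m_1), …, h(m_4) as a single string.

z = 0.5 gives h = 0.125, positive; keep [0.5, 1]
z = 0.75 gives h = -2.390625, negative; keep [0.5, 0.75]
z = 0.625 gives h = -1.013672, negative; keep [0.5, 0.625]
z = 0.5625 gives h = -0.4167, negative; keep [0.5, 0.5625]

+---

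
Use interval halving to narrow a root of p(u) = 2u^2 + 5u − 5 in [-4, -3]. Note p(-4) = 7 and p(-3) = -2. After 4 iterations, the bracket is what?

m = -3.5, p(m) = 2 (+); new bracket [-3.5, -3]
m = -3.25, p(m) = -0.125 (−); new bracket [-3.5, -3.25]
m = -3.375, p(m) = 0.90625 (+); new bracket [-3.375, -3.25]
m = -3.3125, p(m) = 0.3828 (+); new bracket [-3.3125, -3.25]

[-3.3125, -3.25]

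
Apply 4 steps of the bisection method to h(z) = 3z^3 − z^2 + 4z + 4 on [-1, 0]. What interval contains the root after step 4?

[-0.6875, -0.625]

m = -0.5, h(m) = 1.375 (+); new bracket [-1, -0.5]
m = -0.75, h(m) = -0.828125 (−); new bracket [-0.75, -0.5]
m = -0.625, h(m) = 0.376953 (+); new bracket [-0.75, -0.625]
m = -0.6875, h(m) = -0.1975 (−); new bracket [-0.6875, -0.625]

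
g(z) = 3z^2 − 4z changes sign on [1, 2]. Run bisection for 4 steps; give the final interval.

m = 1.5, g(m) = 0.75 (+); new bracket [1, 1.5]
m = 1.25, g(m) = -0.3125 (−); new bracket [1.25, 1.5]
m = 1.375, g(m) = 0.171875 (+); new bracket [1.25, 1.375]
m = 1.3125, g(m) = -0.082 (−); new bracket [1.3125, 1.375]

[1.3125, 1.375]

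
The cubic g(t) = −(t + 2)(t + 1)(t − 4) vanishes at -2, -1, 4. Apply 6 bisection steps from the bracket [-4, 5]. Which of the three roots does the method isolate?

t = 0.5 gives g = 13.125, positive; keep [0.5, 5]
t = 2.75 gives g = 22.265625, positive; keep [2.75, 5]
t = 3.875 gives g = 3.580078, positive; keep [3.875, 5]
t = 4.4375 gives g = -15.3142, negative; keep [3.875, 4.4375]
t = 4.15625 gives g = -4.9599, negative; keep [3.875, 4.15625]
t = 4.015625 gives g = -0.4714, negative; keep [3.875, 4.015625]

4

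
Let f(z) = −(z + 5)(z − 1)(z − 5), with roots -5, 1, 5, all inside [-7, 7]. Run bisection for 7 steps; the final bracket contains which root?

-5

m = 0, f(m) = -25 (−); new bracket [-7, 0]
m = -3.5, f(m) = -57.375 (−); new bracket [-7, -3.5]
m = -5.25, f(m) = 16.015625 (+); new bracket [-5.25, -3.5]
m = -4.375, f(m) = -31.4941 (−); new bracket [-5.25, -4.375]
m = -4.8125, f(m) = -10.6941 (−); new bracket [-5.25, -4.8125]
m = -5.03125, f(m) = 1.8907 (+); new bracket [-5.03125, -4.8125]
m = -4.921875, f(m) = -4.5903 (−); new bracket [-5.03125, -4.921875]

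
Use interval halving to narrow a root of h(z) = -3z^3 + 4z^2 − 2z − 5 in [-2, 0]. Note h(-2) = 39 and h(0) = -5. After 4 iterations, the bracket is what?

h(-1) = 4 > 0, so the root lies in [-1, 0]
h(-0.5) = -2.625 < 0, so the root lies in [-1, -0.5]
h(-0.75) = 0.015625 > 0, so the root lies in [-0.75, -0.5]
h(-0.625) = -1.4551 < 0, so the root lies in [-0.75, -0.625]

[-0.75, -0.625]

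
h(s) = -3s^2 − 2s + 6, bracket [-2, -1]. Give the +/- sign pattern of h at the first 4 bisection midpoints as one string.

++--

s = -1.5 gives h = 2.25, positive; keep [-2, -1.5]
s = -1.75 gives h = 0.3125, positive; keep [-2, -1.75]
s = -1.875 gives h = -0.796875, negative; keep [-1.875, -1.75]
s = -1.8125 gives h = -0.2305, negative; keep [-1.8125, -1.75]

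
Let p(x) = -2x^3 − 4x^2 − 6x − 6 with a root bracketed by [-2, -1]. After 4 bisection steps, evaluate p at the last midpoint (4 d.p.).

0.3003

midpoint -1.5: p = 0.75 > 0 → [-1.5, -1]
midpoint -1.25: p = -0.84375 < 0 → [-1.5, -1.25]
midpoint -1.375: p = -0.113281 < 0 → [-1.5, -1.375]
midpoint -1.4375: p = 0.3003 > 0 → [-1.4375, -1.375]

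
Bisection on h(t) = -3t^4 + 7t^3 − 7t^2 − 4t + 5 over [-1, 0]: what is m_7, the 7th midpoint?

m = -0.5, h(m) = 4.1875 (+); new bracket [-1, -0.5]
m = -0.75, h(m) = 0.160156 (+); new bracket [-1, -0.75]
m = -0.875, h(m) = -3.307373 (−); new bracket [-0.875, -0.75]
m = -0.8125, h(m) = -1.4332 (−); new bracket [-0.8125, -0.75]
m = -0.78125, h(m) = -0.6029 (−); new bracket [-0.78125, -0.75]
m = -0.765625, h(m) = -0.2132 (−); new bracket [-0.765625, -0.75]
m = -0.7578125, h(m) = -0.0245 (−); new bracket [-0.7578125, -0.75]

-0.7578125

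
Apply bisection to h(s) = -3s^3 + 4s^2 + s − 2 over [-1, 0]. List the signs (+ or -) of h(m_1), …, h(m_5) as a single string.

midpoint -0.5: h = -1.125 < 0 → [-1, -0.5]
midpoint -0.75: h = 0.765625 > 0 → [-0.75, -0.5]
midpoint -0.625: h = -0.330078 < 0 → [-0.75, -0.625]
midpoint -0.6875: h = 0.178 > 0 → [-0.6875, -0.625]
midpoint -0.65625: h = -0.0857 < 0 → [-0.6875, -0.65625]

-+-+-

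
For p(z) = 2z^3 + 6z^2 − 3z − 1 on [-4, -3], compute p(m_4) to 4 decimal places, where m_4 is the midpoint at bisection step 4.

midpoint -3.5: p = -2.75 < 0 → [-3.5, -3]
midpoint -3.25: p = 3.46875 > 0 → [-3.5, -3.25]
midpoint -3.375: p = 0.582031 > 0 → [-3.5, -3.375]
midpoint -3.4375: p = -1.0269 < 0 → [-3.4375, -3.375]

-1.0269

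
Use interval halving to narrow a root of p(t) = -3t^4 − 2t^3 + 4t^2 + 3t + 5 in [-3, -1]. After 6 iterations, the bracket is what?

p(-2) = -17 < 0, so the root lies in [-2, -1]
p(-1.5) = 1.0625 > 0, so the root lies in [-2, -1.5]
p(-1.75) = -5.417969 < 0, so the root lies in [-1.75, -1.5]
p(-1.625) = -1.6492 < 0, so the root lies in [-1.625, -1.5]
p(-1.5625) = -0.1739 < 0, so the root lies in [-1.5625, -1.5]
p(-1.53125) = 0.4727 > 0, so the root lies in [-1.5625, -1.53125]

[-1.5625, -1.53125]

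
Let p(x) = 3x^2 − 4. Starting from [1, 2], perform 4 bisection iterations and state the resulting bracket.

m = 1.5, p(m) = 2.75 (+); new bracket [1, 1.5]
m = 1.25, p(m) = 0.6875 (+); new bracket [1, 1.25]
m = 1.125, p(m) = -0.203125 (−); new bracket [1.125, 1.25]
m = 1.1875, p(m) = 0.2305 (+); new bracket [1.125, 1.1875]

[1.125, 1.1875]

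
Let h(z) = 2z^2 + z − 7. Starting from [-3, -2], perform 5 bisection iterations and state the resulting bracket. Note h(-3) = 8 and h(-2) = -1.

[-2.15625, -2.125]

h(-2.5) = 3 > 0, so the root lies in [-2.5, -2]
h(-2.25) = 0.875 > 0, so the root lies in [-2.25, -2]
h(-2.125) = -0.09375 < 0, so the root lies in [-2.25, -2.125]
h(-2.1875) = 0.3828 > 0, so the root lies in [-2.1875, -2.125]
h(-2.15625) = 0.1426 > 0, so the root lies in [-2.15625, -2.125]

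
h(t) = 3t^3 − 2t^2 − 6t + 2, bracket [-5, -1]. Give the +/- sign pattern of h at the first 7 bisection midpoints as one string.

---+--+

t = -3 gives h = -79, negative; keep [-3, -1]
t = -2 gives h = -18, negative; keep [-2, -1]
t = -1.5 gives h = -3.625, negative; keep [-1.5, -1]
t = -1.25 gives h = 0.5156, positive; keep [-1.5, -1.25]
t = -1.375 gives h = -1.3301, negative; keep [-1.375, -1.25]
t = -1.3125 gives h = -0.3533, negative; keep [-1.3125, -1.25]
t = -1.28125 gives h = 0.0944, positive; keep [-1.3125, -1.28125]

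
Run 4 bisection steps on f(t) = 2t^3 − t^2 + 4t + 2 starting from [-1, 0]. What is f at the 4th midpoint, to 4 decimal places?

-0.1089

midpoint -0.5: f = -0.5 < 0 → [-0.5, 0]
midpoint -0.25: f = 0.90625 > 0 → [-0.5, -0.25]
midpoint -0.375: f = 0.253906 > 0 → [-0.5, -0.375]
midpoint -0.4375: f = -0.1089 < 0 → [-0.4375, -0.375]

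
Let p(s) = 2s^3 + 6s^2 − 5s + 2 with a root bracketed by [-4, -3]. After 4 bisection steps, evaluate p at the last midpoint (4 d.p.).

1.7407

p(-3.5) = 7.25 > 0, so the root lies in [-4, -3.5]
p(-3.75) = -0.34375 < 0, so the root lies in [-3.75, -3.5]
p(-3.625) = 3.699219 > 0, so the root lies in [-3.75, -3.625]
p(-3.6875) = 1.7407 > 0, so the root lies in [-3.75, -3.6875]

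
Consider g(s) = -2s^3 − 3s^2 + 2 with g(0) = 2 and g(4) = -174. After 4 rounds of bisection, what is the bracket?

m = 2, g(m) = -26 (−); new bracket [0, 2]
m = 1, g(m) = -3 (−); new bracket [0, 1]
m = 0.5, g(m) = 1 (+); new bracket [0.5, 1]
m = 0.75, g(m) = -0.5312 (−); new bracket [0.5, 0.75]

[0.5, 0.75]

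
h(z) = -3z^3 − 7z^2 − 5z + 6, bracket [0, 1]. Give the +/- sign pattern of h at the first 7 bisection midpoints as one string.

h(0.5) = 1.375 > 0, so the root lies in [0.5, 1]
h(0.75) = -2.953125 < 0, so the root lies in [0.5, 0.75]
h(0.625) = -0.591797 < 0, so the root lies in [0.5, 0.625]
h(0.5625) = 0.4387 > 0, so the root lies in [0.5625, 0.625]
h(0.59375) = -0.0645 < 0, so the root lies in [0.5625, 0.59375]
h(0.578125) = 0.1901 > 0, so the root lies in [0.578125, 0.59375]
h(0.5859375) = 0.0636 > 0, so the root lies in [0.5859375, 0.59375]

+--+-++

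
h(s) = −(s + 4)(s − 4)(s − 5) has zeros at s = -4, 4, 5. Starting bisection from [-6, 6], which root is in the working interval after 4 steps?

m = 0, h(m) = -80 (−); new bracket [-6, 0]
m = -3, h(m) = -56 (−); new bracket [-6, -3]
m = -4.5, h(m) = 40.375 (+); new bracket [-4.5, -3]
m = -3.75, h(m) = -16.9531 (−); new bracket [-4.5, -3.75]

-4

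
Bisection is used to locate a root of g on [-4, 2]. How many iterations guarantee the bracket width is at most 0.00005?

Width after n steps is 6/2^n. Need 2^n ≥ 6/0.00005 = 120000.
2^16 = 65536 < 120000 ≤ 2^17 = 131072, so n = 17.

17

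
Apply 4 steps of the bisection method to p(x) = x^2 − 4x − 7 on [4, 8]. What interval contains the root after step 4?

m = 6, p(m) = 5 (+); new bracket [4, 6]
m = 5, p(m) = -2 (−); new bracket [5, 6]
m = 5.5, p(m) = 1.25 (+); new bracket [5, 5.5]
m = 5.25, p(m) = -0.4375 (−); new bracket [5.25, 5.5]

[5.25, 5.5]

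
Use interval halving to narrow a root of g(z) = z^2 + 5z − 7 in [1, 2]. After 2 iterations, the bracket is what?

midpoint 1.5: g = 2.75 > 0 → [1, 1.5]
midpoint 1.25: g = 0.8125 > 0 → [1, 1.25]

[1, 1.25]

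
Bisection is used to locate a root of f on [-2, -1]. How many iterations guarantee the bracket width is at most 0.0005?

Width after n steps is 1/2^n. Need 2^n ≥ 1/0.0005 = 2000.
2^10 = 1024 < 2000 ≤ 2^11 = 2048, so n = 11.

11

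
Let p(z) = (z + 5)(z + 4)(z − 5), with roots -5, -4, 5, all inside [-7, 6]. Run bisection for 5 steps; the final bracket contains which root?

5

m = -0.5, p(m) = -86.625 (−); new bracket [-0.5, 6]
m = 2.75, p(m) = -117.703125 (−); new bracket [2.75, 6]
m = 4.375, p(m) = -49.072266 (−); new bracket [4.375, 6]
m = 5.1875, p(m) = 17.5496 (+); new bracket [4.375, 5.1875]
m = 4.78125, p(m) = -18.7888 (−); new bracket [4.78125, 5.1875]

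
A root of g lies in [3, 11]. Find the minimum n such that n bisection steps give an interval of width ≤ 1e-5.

20

Width after n steps is 8/2^n. Need 2^n ≥ 8/1e-5 = 800000.
2^19 = 524288 < 800000 ≤ 2^20 = 1048576, so n = 20.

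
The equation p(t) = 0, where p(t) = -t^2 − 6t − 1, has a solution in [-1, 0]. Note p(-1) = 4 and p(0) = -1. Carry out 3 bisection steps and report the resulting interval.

[-0.25, -0.125]

m = -0.5, p(m) = 1.75 (+); new bracket [-0.5, 0]
m = -0.25, p(m) = 0.4375 (+); new bracket [-0.25, 0]
m = -0.125, p(m) = -0.265625 (−); new bracket [-0.25, -0.125]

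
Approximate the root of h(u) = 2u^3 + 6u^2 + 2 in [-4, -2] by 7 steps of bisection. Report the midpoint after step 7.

-3.109375

h(-3) = 2 > 0, so the root lies in [-4, -3]
h(-3.5) = -10.25 < 0, so the root lies in [-3.5, -3]
h(-3.25) = -3.28125 < 0, so the root lies in [-3.25, -3]
h(-3.125) = -0.4414 < 0, so the root lies in [-3.125, -3]
h(-3.0625) = 0.8276 > 0, so the root lies in [-3.125, -3.0625]
h(-3.09375) = 0.2054 > 0, so the root lies in [-3.125, -3.09375]
h(-3.109375) = -0.1149 < 0, so the root lies in [-3.109375, -3.09375]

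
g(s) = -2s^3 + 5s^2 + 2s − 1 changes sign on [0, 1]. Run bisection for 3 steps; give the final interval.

[0.25, 0.375]

s = 0.5 gives g = 1, positive; keep [0, 0.5]
s = 0.25 gives g = -0.21875, negative; keep [0.25, 0.5]
s = 0.375 gives g = 0.347656, positive; keep [0.25, 0.375]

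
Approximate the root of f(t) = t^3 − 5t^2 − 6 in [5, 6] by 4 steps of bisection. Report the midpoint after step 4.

5.1875

m = 5.5, f(m) = 9.125 (+); new bracket [5, 5.5]
m = 5.25, f(m) = 0.890625 (+); new bracket [5, 5.25]
m = 5.125, f(m) = -2.716797 (−); new bracket [5.125, 5.25]
m = 5.1875, f(m) = -0.9543 (−); new bracket [5.1875, 5.25]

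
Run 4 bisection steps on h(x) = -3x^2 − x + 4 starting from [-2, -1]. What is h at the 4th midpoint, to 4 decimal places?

x = -1.5 gives h = -1.25, negative; keep [-1.5, -1]
x = -1.25 gives h = 0.5625, positive; keep [-1.5, -1.25]
x = -1.375 gives h = -0.296875, negative; keep [-1.375, -1.25]
x = -1.3125 gives h = 0.1445, positive; keep [-1.375, -1.3125]

0.1445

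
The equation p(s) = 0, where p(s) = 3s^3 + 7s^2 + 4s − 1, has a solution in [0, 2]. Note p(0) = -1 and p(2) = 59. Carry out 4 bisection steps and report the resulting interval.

[0.125, 0.25]

midpoint 1: p = 13 > 0 → [0, 1]
midpoint 0.5: p = 3.125 > 0 → [0, 0.5]
midpoint 0.25: p = 0.484375 > 0 → [0, 0.25]
midpoint 0.125: p = -0.3848 < 0 → [0.125, 0.25]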